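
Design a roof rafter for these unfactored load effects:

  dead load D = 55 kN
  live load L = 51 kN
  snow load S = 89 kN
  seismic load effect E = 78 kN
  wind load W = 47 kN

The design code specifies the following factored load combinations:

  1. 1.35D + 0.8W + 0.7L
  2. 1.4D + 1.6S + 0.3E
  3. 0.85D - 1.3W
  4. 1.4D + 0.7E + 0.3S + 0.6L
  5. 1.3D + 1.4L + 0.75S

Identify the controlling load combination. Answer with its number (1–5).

Combination 2

1. 1.35(55) + 0.8(47) + 0.7(51) = 74.25 + 37.60 + 35.70 = 147.55
2. 1.4(55) + 1.6(89) + 0.3(78) = 77.00 + 142.40 + 23.40 = 242.80
3. 0.85(55) - 1.3(47) = 46.75 - 61.10 = -14.35
4. 1.4(55) + 0.7(78) + 0.3(89) + 0.6(51) = 77.00 + 54.60 + 26.70 + 30.60 = 188.90
5. 1.3(55) + 1.4(51) + 0.75(89) = 71.50 + 71.40 + 66.75 = 209.65
The largest value is 242.80 kN from combination 2.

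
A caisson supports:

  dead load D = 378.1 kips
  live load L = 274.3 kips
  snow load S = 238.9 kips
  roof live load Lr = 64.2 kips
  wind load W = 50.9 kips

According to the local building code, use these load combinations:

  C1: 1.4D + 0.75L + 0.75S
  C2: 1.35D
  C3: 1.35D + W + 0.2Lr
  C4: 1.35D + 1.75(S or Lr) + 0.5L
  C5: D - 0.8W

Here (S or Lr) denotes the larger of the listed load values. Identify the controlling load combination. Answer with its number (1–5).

Combination 4

(S or Lr) → S = 238.9 kips.
C1: 1.4(378.1) + 0.75(274.3) + 0.75(238.9) = 914.24
C2: 1.35(378.1) = 510.44
C3: 1.35(378.1) + 1.0(50.9) + 0.2(64.2) = 510.44 + 50.90 + 12.84 = 574.18
C4: 1.35(378.1) + 1.75(238.9) + 0.5(274.3) = 1065.66
C5: 1.0(378.1) - 0.8(50.9) = 378.10 - 40.72 = 337.38
The largest value is 1065.66 kips from combination 4.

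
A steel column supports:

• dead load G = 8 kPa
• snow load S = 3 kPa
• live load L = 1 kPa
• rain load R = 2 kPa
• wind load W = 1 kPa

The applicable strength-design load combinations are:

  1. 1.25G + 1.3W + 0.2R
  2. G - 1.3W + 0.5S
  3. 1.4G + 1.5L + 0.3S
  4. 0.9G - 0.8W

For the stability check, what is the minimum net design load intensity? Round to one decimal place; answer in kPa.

6.4 kPa

1. 1.25(8) + 1.3(1) + 0.2(2) = 10.0 + 1.3 + 0.4 = 11.7
2. 1.0(8) - 1.3(1) + 0.5(3) = 8.0 - 1.3 + 1.5 = 8.2
3. 1.4(8) + 1.5(1) + 0.3(3) = 11.2 + 1.5 + 0.9 = 13.6
4. 0.9(8) - 0.8(1) = 7.2 - 0.8 = 6.4
Combination 4 gives the minimum: 6.4 kPa.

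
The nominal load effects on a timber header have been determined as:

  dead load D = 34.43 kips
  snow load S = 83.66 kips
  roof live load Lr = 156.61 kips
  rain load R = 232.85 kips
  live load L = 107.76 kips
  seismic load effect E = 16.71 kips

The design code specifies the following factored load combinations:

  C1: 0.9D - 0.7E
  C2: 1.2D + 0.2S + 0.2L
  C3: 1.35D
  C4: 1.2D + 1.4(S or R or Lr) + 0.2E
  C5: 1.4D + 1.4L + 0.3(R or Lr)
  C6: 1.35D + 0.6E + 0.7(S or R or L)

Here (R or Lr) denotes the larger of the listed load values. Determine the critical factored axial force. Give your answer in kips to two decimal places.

370.65 kips

(S or R or Lr) → R = 232.85 kips; (R or Lr) → R = 232.85 kips; (S or R or L) → R = 232.85 kips.
C1: 0.9(34.43) - 0.7(16.71) = 19.29
C2: 1.2(34.43) + 0.2(83.66) + 0.2(107.76) = 79.60
C3: 1.35(34.43) = 46.48
C4: 1.2(34.43) + 1.4(232.85) + 0.2(16.71) = 370.65
C5: 1.4(34.43) + 1.4(107.76) + 0.3(232.85) = 268.92
C6: 1.35(34.43) + 0.6(16.71) + 0.7(232.85) = 219.50
Combination 4 governs: P_u = 370.65 kips.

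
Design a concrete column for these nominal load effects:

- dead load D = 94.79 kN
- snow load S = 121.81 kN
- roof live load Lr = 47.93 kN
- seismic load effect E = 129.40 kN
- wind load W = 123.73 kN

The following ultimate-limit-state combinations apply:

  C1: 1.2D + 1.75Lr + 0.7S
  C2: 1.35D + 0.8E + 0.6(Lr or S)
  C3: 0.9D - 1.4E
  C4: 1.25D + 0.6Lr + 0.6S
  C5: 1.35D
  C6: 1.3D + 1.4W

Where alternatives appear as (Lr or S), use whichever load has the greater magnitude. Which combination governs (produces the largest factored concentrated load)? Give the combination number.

Combination 2

(Lr or S) → S = 121.81 kN.
C1: 1.2(94.79) + 1.75(47.93) + 0.7(121.81) = 282.89
C2: 1.35(94.79) + 0.8(129.40) + 0.6(121.81) = 304.57
C3: 0.9(94.79) - 1.4(129.40) = 85.31 - 181.16 = -95.85
C4: 1.25(94.79) + 0.6(47.93) + 0.6(121.81) = 220.33
C5: 1.35(94.79) = 127.97
C6: 1.3(94.79) + 1.4(123.73) = 123.23 + 173.22 = 296.45
The largest value is 304.57 kN from combination 2.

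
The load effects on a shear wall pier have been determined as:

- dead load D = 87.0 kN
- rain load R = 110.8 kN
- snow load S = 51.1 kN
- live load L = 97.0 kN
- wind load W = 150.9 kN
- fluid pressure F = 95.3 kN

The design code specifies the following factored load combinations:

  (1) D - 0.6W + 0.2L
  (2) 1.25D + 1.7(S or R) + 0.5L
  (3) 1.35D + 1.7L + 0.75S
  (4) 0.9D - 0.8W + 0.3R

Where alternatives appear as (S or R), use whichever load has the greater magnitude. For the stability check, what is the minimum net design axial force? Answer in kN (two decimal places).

-9.18 kN

(S or R) → R = 110.8 kN.
(1) 1.0(87.0) - 0.6(150.9) + 0.2(97.0) = 87.00 - 90.54 + 19.40 = 15.86
(2) 1.25(87.0) + 1.7(110.8) + 0.5(97.0) = 108.75 + 188.36 + 48.50 = 345.61
(3) 1.35(87.0) + 1.7(97.0) + 0.75(51.1) = 117.45 + 164.90 + 38.33 = 320.68
(4) 0.9(87.0) - 0.8(150.9) + 0.3(110.8) = 78.30 - 120.72 + 33.24 = -9.18
Combination 4 gives the minimum: -9.18 kN.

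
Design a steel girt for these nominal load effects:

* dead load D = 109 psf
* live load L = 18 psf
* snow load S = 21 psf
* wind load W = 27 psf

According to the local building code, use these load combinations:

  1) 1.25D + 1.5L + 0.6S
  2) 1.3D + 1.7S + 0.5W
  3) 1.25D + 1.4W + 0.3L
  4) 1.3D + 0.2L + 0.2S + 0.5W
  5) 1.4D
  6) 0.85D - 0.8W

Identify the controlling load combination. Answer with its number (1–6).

Combination 2

1) 1.25(109) + 1.5(18) + 0.6(21) = 175.85
2) 1.3(109) + 1.7(21) + 0.5(27) = 190.90
3) 1.25(109) + 1.4(27) + 0.3(18) = 179.45
4) 1.3(109) + 0.2(18) + 0.2(21) + 0.5(27) = 163.00
5) 1.4(109) = 152.60
6) 0.85(109) - 0.8(27) = 71.05
The largest value is 190.90 psf from combination 2.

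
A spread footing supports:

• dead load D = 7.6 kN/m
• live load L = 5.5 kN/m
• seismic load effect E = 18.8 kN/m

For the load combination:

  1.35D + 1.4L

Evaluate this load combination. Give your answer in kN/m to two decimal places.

1.35(7.6) + 1.4(5.5) = 10.26 + 7.70 = 17.96
w_u = 17.96 kN/m.

17.96 kN/m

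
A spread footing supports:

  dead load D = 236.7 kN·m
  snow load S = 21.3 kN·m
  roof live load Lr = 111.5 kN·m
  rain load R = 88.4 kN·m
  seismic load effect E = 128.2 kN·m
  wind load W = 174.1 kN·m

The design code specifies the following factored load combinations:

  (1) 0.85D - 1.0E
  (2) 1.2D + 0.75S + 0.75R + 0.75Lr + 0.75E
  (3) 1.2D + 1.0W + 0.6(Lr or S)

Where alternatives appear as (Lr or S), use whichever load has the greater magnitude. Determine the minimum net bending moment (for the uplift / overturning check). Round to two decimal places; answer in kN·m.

73.00 kN·m

(Lr or S) → Lr = 111.5 kN·m.
(1) 0.85(236.7) - 1.0(128.2) = 73.00
(2) 1.2(236.7) + 0.75(21.3) + 0.75(88.4) + 0.75(111.5) + 0.75(128.2) = 546.09
(3) 1.2(236.7) + 1.0(174.1) + 0.6(111.5) = 525.04
Combination 1 gives the minimum: 73.00 kN·m.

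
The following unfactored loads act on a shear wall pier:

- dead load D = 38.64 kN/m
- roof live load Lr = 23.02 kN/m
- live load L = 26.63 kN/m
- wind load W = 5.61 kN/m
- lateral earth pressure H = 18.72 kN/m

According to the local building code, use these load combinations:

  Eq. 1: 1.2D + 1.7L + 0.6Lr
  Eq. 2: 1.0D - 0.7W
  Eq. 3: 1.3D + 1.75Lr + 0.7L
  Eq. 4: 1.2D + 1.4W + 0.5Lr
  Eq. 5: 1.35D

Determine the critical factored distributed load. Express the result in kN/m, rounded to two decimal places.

Eq. 1: 1.2(38.64) + 1.7(26.63) + 0.6(23.02) = 46.37 + 45.27 + 13.81 = 105.45
Eq. 2: 1.0(38.64) - 0.7(5.61) = 38.64 - 3.93 = 34.71
Eq. 3: 1.3(38.64) + 1.75(23.02) + 0.7(26.63) = 50.23 + 40.29 + 18.64 = 109.16
Eq. 4: 1.2(38.64) + 1.4(5.61) + 0.5(23.02) = 46.37 + 7.85 + 11.51 = 65.73
Eq. 5: 1.35(38.64) = 52.16
The controlling combination is 3, giving 109.16 kN/m.

109.16 kN/m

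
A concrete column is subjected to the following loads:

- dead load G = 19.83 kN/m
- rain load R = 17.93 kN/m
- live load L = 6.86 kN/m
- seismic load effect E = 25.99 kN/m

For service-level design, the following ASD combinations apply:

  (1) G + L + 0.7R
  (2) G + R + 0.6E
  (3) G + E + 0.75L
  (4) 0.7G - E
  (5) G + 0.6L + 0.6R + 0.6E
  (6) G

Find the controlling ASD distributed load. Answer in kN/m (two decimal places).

53.35 kN/m

(1) 1.0(19.83) + 1.0(6.86) + 0.7(17.93) = 19.83 + 6.86 + 12.55 = 39.24
(2) 1.0(19.83) + 1.0(17.93) + 0.6(25.99) = 19.83 + 17.93 + 15.59 = 53.35
(3) 1.0(19.83) + 1.0(25.99) + 0.75(6.86) = 19.83 + 25.99 + 5.15 = 50.97
(4) 0.7(19.83) - 1.0(25.99) = 13.88 - 25.99 = -12.11
(5) 1.0(19.83) + 0.6(6.86) + 0.6(17.93) + 0.6(25.99) = 19.83 + 4.12 + 10.76 + 15.59 = 50.30
(6) 1.0(19.83) = 19.83
Combination 2 governs: w = 53.35 kN/m.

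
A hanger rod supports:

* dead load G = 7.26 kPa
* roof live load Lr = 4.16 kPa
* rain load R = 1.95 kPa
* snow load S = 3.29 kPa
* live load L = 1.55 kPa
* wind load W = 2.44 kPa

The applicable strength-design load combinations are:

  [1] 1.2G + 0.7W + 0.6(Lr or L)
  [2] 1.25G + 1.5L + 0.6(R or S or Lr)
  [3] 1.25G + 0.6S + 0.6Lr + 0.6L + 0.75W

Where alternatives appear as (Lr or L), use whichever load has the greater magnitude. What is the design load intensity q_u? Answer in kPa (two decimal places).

(Lr or L) → Lr = 4.16 kPa; (R or S or Lr) → Lr = 4.16 kPa.
[1] 1.2(7.26) + 0.7(2.44) + 0.6(4.16) = 8.71 + 1.71 + 2.50 = 12.92
[2] 1.25(7.26) + 1.5(1.55) + 0.6(4.16) = 13.90
[3] 1.25(7.26) + 0.6(3.29) + 0.6(4.16) + 0.6(1.55) + 0.75(2.44) = 9.08 + 1.97 + 2.50 + 0.93 + 1.83 = 16.31
The controlling combination is 3, giving 16.31 kPa.

16.31 kPa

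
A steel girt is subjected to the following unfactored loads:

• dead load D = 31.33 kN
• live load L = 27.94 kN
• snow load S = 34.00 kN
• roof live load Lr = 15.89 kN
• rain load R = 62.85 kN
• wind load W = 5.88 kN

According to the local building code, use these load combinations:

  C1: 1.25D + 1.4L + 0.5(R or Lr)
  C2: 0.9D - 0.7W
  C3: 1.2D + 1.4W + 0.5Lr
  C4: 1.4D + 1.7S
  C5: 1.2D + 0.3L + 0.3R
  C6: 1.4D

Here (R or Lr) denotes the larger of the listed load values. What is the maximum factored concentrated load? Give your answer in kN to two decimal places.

(R or Lr) → R = 62.85 kN.
C1: 1.25(31.33) + 1.4(27.94) + 0.5(62.85) = 109.70
C2: 0.9(31.33) - 0.7(5.88) = 24.08
C3: 1.2(31.33) + 1.4(5.88) + 0.5(15.89) = 53.77
C4: 1.4(31.33) + 1.7(34.00) = 101.66
C5: 1.2(31.33) + 0.3(27.94) + 0.3(62.85) = 64.83
C6: 1.4(31.33) = 43.86
The controlling combination is 1, giving 109.70 kN.

109.70 kN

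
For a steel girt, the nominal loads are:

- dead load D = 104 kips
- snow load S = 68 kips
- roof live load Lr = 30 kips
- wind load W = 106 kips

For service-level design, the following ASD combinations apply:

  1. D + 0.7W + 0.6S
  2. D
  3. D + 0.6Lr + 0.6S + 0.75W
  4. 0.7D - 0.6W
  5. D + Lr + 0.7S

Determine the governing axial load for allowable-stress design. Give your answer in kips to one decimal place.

242.3 kips

1. 1.0(104) + 0.7(106) + 0.6(68) = 219.0
2. 1.0(104) = 104.0
3. 1.0(104) + 0.6(30) + 0.6(68) + 0.75(106) = 242.3
4. 0.7(104) - 0.6(106) = 9.2
5. 1.0(104) + 1.0(30) + 0.7(68) = 181.6
Combination 3 governs: P = 242.3 kips.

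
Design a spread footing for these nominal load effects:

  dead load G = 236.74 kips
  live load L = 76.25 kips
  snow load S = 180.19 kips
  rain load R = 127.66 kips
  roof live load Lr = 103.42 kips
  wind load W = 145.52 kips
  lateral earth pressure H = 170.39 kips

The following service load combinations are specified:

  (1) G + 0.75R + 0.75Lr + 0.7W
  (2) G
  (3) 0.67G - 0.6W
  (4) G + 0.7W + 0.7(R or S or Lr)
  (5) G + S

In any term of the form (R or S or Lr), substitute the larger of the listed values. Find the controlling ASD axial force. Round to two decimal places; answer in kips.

(R or S or Lr) → S = 180.19 kips.
(1) 1.0(236.74) + 0.75(127.66) + 0.75(103.42) + 0.7(145.52) = 511.91
(2) 1.0(236.74) = 236.74
(3) 0.67(236.74) - 0.6(145.52) = 71.30
(4) 1.0(236.74) + 0.7(145.52) + 0.7(180.19) = 464.74
(5) 1.0(236.74) + 1.0(180.19) = 416.93
The controlling combination is 1, giving 511.91 kips.

511.91 kips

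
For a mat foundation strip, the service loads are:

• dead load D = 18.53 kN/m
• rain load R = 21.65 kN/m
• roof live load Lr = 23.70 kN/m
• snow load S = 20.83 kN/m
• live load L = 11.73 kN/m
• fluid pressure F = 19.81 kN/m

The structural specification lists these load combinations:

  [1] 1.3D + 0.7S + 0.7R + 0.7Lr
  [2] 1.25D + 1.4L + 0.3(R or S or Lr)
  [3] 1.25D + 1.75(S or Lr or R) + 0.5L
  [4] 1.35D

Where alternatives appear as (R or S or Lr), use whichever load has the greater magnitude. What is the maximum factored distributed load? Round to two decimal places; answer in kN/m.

(R or S or Lr) → Lr = 23.70 kN/m; (S or Lr or R) → Lr = 23.70 kN/m.
[1] 1.3(18.53) + 0.7(20.83) + 0.7(21.65) + 0.7(23.70) = 24.09 + 14.58 + 15.16 + 16.59 = 70.42
[2] 1.25(18.53) + 1.4(11.73) + 0.3(23.70) = 23.16 + 16.42 + 7.11 = 46.69
[3] 1.25(18.53) + 1.75(23.70) + 0.5(11.73) = 70.50
[4] 1.35(18.53) = 25.02
Maximum is from combination 3.

70.50 kN/m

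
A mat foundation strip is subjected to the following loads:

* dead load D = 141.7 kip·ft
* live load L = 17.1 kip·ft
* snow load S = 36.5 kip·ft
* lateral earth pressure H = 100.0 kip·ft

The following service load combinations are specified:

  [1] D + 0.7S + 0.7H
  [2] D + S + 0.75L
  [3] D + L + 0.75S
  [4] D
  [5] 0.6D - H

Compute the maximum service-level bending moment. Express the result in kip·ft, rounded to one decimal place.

237.3 kip·ft

[1] 1.0(141.7) + 0.7(36.5) + 0.7(100.0) = 237.3
[2] 1.0(141.7) + 1.0(36.5) + 0.75(17.1) = 191.0
[3] 1.0(141.7) + 1.0(17.1) + 0.75(36.5) = 186.2
[4] 1.0(141.7) = 141.7
[5] 0.6(141.7) - 1.0(100.0) = -15.0
The controlling combination is 1, giving 237.3 kip·ft.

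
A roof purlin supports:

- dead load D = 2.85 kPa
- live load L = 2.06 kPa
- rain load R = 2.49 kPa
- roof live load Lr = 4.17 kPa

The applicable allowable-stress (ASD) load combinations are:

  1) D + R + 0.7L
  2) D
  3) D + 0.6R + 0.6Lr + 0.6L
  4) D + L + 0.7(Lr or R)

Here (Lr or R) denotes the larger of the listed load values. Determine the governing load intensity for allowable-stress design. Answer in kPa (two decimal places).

(Lr or R) → Lr = 4.17 kPa.
1) 1.0(2.85) + 1.0(2.49) + 0.7(2.06) = 6.78
2) 1.0(2.85) = 2.85
3) 1.0(2.85) + 0.6(2.49) + 0.6(4.17) + 0.6(2.06) = 8.08
4) 1.0(2.85) + 1.0(2.06) + 0.7(4.17) = 7.83
Combination 3 governs: q = 8.08 kPa.

8.08 kPa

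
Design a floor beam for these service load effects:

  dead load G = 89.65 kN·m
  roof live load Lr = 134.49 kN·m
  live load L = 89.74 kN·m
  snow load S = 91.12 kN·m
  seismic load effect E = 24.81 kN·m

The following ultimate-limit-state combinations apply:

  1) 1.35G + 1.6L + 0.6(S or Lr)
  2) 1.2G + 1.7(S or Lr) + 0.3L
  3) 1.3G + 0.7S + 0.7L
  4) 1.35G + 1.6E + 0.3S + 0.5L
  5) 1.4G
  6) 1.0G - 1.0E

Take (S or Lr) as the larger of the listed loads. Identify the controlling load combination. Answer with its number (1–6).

(S or Lr) → Lr = 134.49 kN·m.
1) 1.35(89.65) + 1.6(89.74) + 0.6(134.49) = 345.31
2) 1.2(89.65) + 1.7(134.49) + 0.3(89.74) = 363.14
3) 1.3(89.65) + 0.7(91.12) + 0.7(89.74) = 116.55 + 63.78 + 62.82 = 243.15
4) 1.35(89.65) + 1.6(24.81) + 0.3(91.12) + 0.5(89.74) = 232.93
5) 1.4(89.65) = 125.51
6) 1.0(89.65) - 1.0(24.81) = 89.65 - 24.81 = 64.84
The largest value is 363.14 kN·m from combination 2.

Combination 2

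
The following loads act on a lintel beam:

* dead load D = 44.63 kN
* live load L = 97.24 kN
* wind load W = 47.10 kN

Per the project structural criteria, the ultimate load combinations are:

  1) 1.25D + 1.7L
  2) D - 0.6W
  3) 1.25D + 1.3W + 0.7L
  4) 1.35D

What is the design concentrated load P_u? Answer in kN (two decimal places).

1) 1.25(44.63) + 1.7(97.24) = 221.10
2) 1.0(44.63) - 0.6(47.10) = 16.37
3) 1.25(44.63) + 1.3(47.10) + 0.7(97.24) = 185.09
4) 1.35(44.63) = 60.25
Combination 1 governs: P_u = 221.10 kN.

221.10 kN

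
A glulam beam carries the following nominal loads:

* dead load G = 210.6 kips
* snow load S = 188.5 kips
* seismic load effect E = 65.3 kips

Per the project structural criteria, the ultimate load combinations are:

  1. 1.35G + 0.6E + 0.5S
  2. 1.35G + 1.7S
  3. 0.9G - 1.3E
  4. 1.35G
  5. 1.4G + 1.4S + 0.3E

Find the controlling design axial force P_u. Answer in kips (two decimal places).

604.76 kips

1. 1.35(210.6) + 0.6(65.3) + 0.5(188.5) = 417.74
2. 1.35(210.6) + 1.7(188.5) = 604.76
3. 0.9(210.6) - 1.3(65.3) = 104.65
4. 1.35(210.6) = 284.31
5. 1.4(210.6) + 1.4(188.5) + 0.3(65.3) = 578.33
Maximum is from combination 2.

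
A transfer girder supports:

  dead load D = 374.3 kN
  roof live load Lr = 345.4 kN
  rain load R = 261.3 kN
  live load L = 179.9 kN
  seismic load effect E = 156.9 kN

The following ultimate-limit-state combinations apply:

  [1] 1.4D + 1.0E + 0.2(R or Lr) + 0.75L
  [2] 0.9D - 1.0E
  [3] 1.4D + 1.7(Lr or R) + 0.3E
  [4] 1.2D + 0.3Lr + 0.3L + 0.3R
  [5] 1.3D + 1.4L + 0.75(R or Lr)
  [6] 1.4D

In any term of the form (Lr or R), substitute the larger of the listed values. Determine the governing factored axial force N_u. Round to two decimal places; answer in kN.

1158.27 kN

(R or Lr) → Lr = 345.4 kN; (Lr or R) → Lr = 345.4 kN.
[1] 1.4(374.3) + 1.0(156.9) + 0.2(345.4) + 0.75(179.9) = 524.02 + 156.90 + 69.08 + 134.93 = 884.93
[2] 0.9(374.3) - 1.0(156.9) = 336.87 - 156.90 = 179.97
[3] 1.4(374.3) + 1.7(345.4) + 0.3(156.9) = 524.02 + 587.18 + 47.07 = 1158.27
[4] 1.2(374.3) + 0.3(345.4) + 0.3(179.9) + 0.3(261.3) = 449.16 + 103.62 + 53.97 + 78.39 = 685.14
[5] 1.3(374.3) + 1.4(179.9) + 0.75(345.4) = 486.59 + 251.86 + 259.05 = 997.50
[6] 1.4(374.3) = 524.02
The controlling combination is 3, giving 1158.27 kN.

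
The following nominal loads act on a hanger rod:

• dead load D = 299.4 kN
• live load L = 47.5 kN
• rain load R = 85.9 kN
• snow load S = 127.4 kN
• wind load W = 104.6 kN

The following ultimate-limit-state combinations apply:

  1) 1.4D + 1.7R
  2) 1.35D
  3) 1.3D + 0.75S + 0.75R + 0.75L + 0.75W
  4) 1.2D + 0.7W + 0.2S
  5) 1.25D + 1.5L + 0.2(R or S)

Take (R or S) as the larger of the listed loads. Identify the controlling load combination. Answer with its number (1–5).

(R or S) → S = 127.4 kN.
1) 1.4(299.4) + 1.7(85.9) = 419.16 + 146.03 = 565.19
2) 1.35(299.4) = 404.19
3) 1.3(299.4) + 0.75(127.4) + 0.75(85.9) + 0.75(47.5) + 0.75(104.6) = 663.27
4) 1.2(299.4) + 0.7(104.6) + 0.2(127.4) = 359.28 + 73.22 + 25.48 = 457.98
5) 1.25(299.4) + 1.5(47.5) + 0.2(127.4) = 374.25 + 71.25 + 25.48 = 470.98
The largest value is 663.27 kN from combination 3.

Combination 3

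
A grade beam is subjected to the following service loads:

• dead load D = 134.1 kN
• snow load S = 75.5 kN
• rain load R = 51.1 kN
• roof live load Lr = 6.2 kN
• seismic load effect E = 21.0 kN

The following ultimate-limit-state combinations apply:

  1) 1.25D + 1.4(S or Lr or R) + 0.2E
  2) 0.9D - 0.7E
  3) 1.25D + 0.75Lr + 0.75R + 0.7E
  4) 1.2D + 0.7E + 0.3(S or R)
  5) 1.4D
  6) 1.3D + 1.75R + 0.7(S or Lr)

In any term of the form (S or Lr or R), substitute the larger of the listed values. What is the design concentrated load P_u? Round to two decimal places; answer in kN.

(S or Lr or R) → S = 75.5 kN; (S or R) → S = 75.5 kN; (S or Lr) → S = 75.5 kN.
1) 1.25(134.1) + 1.4(75.5) + 0.2(21.0) = 277.53
2) 0.9(134.1) - 0.7(21.0) = 105.99
3) 1.25(134.1) + 0.75(6.2) + 0.75(51.1) + 0.7(21.0) = 225.30
4) 1.2(134.1) + 0.7(21.0) + 0.3(75.5) = 198.27
5) 1.4(134.1) = 187.74
6) 1.3(134.1) + 1.75(51.1) + 0.7(75.5) = 316.61
Combination 6 governs: P_u = 316.61 kN.

316.61 kN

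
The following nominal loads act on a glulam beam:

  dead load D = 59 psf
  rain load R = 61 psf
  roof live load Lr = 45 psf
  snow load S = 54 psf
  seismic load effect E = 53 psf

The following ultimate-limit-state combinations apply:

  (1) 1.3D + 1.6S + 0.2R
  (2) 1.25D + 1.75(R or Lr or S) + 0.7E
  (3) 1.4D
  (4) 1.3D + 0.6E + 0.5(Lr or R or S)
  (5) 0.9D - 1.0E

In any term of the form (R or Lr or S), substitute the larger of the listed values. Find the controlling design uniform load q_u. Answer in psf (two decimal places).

217.60 psf

(R or Lr or S) → R = 61 psf; (Lr or R or S) → R = 61 psf.
(1) 1.3(59) + 1.6(54) + 0.2(61) = 175.30
(2) 1.25(59) + 1.75(61) + 0.7(53) = 217.60
(3) 1.4(59) = 82.60
(4) 1.3(59) + 0.6(53) + 0.5(61) = 139.00
(5) 0.9(59) - 1.0(53) = 0.10
Maximum is from combination 2.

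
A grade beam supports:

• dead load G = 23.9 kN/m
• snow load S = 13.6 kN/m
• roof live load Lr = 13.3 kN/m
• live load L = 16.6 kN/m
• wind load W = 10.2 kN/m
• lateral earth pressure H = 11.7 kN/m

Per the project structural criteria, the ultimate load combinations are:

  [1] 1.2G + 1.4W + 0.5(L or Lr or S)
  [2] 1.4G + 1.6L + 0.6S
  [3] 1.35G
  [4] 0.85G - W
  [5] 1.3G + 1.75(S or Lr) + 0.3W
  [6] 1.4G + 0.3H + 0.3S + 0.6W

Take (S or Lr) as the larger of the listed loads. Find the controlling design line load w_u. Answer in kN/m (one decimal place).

(L or Lr or S) → L = 16.6 kN/m; (S or Lr) → S = 13.6 kN/m.
[1] 1.2(23.9) + 1.4(10.2) + 0.5(16.6) = 51.3
[2] 1.4(23.9) + 1.6(16.6) + 0.6(13.6) = 68.2
[3] 1.35(23.9) = 32.3
[4] 0.85(23.9) - 1.0(10.2) = 10.1
[5] 1.3(23.9) + 1.75(13.6) + 0.3(10.2) = 57.9
[6] 1.4(23.9) + 0.3(11.7) + 0.3(13.6) + 0.6(10.2) = 47.2
The controlling combination is 2, giving 68.2 kN/m.

68.2 kN/m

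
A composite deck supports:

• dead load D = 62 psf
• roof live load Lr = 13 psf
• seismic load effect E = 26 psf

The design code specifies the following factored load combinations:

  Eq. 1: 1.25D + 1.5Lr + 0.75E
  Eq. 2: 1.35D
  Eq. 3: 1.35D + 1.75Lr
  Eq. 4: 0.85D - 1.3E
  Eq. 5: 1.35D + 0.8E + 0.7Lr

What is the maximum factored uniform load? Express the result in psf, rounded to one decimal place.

Eq. 1: 1.25(62) + 1.5(13) + 0.75(26) = 116.5
Eq. 2: 1.35(62) = 83.7
Eq. 3: 1.35(62) + 1.75(13) = 106.5
Eq. 4: 0.85(62) - 1.3(26) = 18.9
Eq. 5: 1.35(62) + 0.8(26) + 0.7(13) = 113.6
Maximum is from combination 1.

116.5 psf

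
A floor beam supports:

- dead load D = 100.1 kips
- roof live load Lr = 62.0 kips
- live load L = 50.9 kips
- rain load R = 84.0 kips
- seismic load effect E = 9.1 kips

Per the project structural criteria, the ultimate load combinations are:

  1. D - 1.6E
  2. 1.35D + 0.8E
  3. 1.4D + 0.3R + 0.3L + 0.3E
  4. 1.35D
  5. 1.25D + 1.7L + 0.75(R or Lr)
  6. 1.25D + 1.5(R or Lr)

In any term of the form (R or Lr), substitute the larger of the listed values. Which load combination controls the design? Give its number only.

Combination 5

(R or Lr) → R = 84.0 kips.
1. 1.0(100.1) - 1.6(9.1) = 100.10 - 14.56 = 85.54
2. 1.35(100.1) + 0.8(9.1) = 135.14 + 7.28 = 142.42
3. 1.4(100.1) + 0.3(84.0) + 0.3(50.9) + 0.3(9.1) = 140.14 + 25.20 + 15.27 + 2.73 = 183.34
4. 1.35(100.1) = 135.14
5. 1.25(100.1) + 1.7(50.9) + 0.75(84.0) = 125.13 + 86.53 + 63.00 = 274.66
6. 1.25(100.1) + 1.5(84.0) = 125.13 + 126.00 = 251.13
The largest value is 274.66 kips from combination 5.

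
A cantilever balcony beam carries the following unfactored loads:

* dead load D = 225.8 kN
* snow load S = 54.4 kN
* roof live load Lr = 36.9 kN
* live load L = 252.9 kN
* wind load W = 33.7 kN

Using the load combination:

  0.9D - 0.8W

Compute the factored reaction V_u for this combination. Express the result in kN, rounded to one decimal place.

0.9(225.8) - 0.8(33.7) = 176.3
V_u = 176.3 kN.

176.3 kN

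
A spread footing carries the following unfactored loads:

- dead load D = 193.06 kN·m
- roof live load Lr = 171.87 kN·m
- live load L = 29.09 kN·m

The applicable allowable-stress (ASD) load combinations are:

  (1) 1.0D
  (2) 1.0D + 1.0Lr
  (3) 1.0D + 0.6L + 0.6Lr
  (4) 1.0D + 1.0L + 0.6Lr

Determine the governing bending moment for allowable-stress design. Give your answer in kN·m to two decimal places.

(1) 1.0(193.06) = 193.06
(2) 1.0(193.06) + 1.0(171.87) = 193.06 + 171.87 = 364.93
(3) 1.0(193.06) + 0.6(29.09) + 0.6(171.87) = 313.64
(4) 1.0(193.06) + 1.0(29.09) + 0.6(171.87) = 193.06 + 29.09 + 103.12 = 325.27
Combination 2 governs: M = 364.93 kN·m.

364.93 kN·m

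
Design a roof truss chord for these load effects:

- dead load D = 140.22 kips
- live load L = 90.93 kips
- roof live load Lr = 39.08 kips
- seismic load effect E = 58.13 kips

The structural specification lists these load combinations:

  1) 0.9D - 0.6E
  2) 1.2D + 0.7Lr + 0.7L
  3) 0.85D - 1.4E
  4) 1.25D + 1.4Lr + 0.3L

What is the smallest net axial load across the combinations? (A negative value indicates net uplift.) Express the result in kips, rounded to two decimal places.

1) 0.9(140.22) - 0.6(58.13) = 91.32
2) 1.2(140.22) + 0.7(39.08) + 0.7(90.93) = 259.27
3) 0.85(140.22) - 1.4(58.13) = 37.81
4) 1.25(140.22) + 1.4(39.08) + 0.3(90.93) = 257.27
Combination 3 gives the minimum: 37.81 kips.

37.81 kips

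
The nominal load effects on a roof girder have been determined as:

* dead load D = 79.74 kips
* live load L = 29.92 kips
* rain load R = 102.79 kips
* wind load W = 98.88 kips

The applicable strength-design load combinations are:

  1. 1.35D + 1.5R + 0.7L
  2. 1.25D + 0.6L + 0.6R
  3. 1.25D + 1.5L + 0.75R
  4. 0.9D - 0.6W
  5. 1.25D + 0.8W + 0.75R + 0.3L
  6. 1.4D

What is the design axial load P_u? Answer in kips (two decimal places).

282.78 kips

1. 1.35(79.74) + 1.5(102.79) + 0.7(29.92) = 107.65 + 154.19 + 20.94 = 282.78
2. 1.25(79.74) + 0.6(29.92) + 0.6(102.79) = 99.68 + 17.95 + 61.67 = 179.30
3. 1.25(79.74) + 1.5(29.92) + 0.75(102.79) = 99.68 + 44.88 + 77.09 = 221.65
4. 0.9(79.74) - 0.6(98.88) = 71.77 - 59.33 = 12.44
5. 1.25(79.74) + 0.8(98.88) + 0.75(102.79) + 0.3(29.92) = 99.68 + 79.10 + 77.09 + 8.98 = 264.85
6. 1.4(79.74) = 111.64
Combination 1 governs: P_u = 282.78 kips.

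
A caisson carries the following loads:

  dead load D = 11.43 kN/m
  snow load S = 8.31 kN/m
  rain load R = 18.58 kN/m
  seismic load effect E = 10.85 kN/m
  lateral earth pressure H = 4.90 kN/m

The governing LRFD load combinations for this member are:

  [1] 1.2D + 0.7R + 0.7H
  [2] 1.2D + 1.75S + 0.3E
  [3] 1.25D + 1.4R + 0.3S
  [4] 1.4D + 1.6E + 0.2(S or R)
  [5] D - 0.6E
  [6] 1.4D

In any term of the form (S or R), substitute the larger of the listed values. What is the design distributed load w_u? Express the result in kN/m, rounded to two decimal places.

42.79 kN/m

(S or R) → R = 18.58 kN/m.
[1] 1.2(11.43) + 0.7(18.58) + 0.7(4.90) = 30.15
[2] 1.2(11.43) + 1.75(8.31) + 0.3(10.85) = 31.51
[3] 1.25(11.43) + 1.4(18.58) + 0.3(8.31) = 42.79
[4] 1.4(11.43) + 1.6(10.85) + 0.2(18.58) = 37.08
[5] 1.0(11.43) - 0.6(10.85) = 4.92
[6] 1.4(11.43) = 16.00
The controlling combination is 3, giving 42.79 kN/m.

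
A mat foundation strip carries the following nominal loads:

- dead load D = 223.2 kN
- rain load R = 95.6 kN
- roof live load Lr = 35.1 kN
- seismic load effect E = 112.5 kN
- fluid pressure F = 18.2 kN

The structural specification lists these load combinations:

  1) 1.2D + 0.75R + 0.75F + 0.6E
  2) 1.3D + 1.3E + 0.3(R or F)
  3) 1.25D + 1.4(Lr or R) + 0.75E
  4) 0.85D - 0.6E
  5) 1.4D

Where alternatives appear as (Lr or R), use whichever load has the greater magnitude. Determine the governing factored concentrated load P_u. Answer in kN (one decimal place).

497.2 kN

(R or F) → R = 95.6 kN; (Lr or R) → R = 95.6 kN.
1) 1.2(223.2) + 0.75(95.6) + 0.75(18.2) + 0.6(112.5) = 267.8 + 71.7 + 13.7 + 67.5 = 420.7
2) 1.3(223.2) + 1.3(112.5) + 0.3(95.6) = 465.1
3) 1.25(223.2) + 1.4(95.6) + 0.75(112.5) = 279.0 + 133.8 + 84.4 = 497.2
4) 0.85(223.2) - 0.6(112.5) = 189.7 - 67.5 = 122.2
5) 1.4(223.2) = 312.5
The controlling combination is 3, giving 497.2 kN.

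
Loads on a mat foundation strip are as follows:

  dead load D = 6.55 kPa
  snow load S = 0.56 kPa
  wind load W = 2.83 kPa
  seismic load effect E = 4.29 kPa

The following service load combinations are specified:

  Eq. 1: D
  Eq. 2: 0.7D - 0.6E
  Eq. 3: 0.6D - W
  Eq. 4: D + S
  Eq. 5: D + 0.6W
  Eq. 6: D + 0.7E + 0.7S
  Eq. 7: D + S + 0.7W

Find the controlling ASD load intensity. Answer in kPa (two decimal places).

9.95 kPa

Eq. 1: 1.0(6.55) = 6.55
Eq. 2: 0.7(6.55) - 0.6(4.29) = 2.01
Eq. 3: 0.6(6.55) - 1.0(2.83) = 3.93 - 2.83 = 1.10
Eq. 4: 1.0(6.55) + 1.0(0.56) = 6.55 + 0.56 = 7.11
Eq. 5: 1.0(6.55) + 0.6(2.83) = 6.55 + 1.70 = 8.25
Eq. 6: 1.0(6.55) + 0.7(4.29) + 0.7(0.56) = 9.95
Eq. 7: 1.0(6.55) + 1.0(0.56) + 0.7(2.83) = 6.55 + 0.56 + 1.98 = 9.09
Maximum is from combination 6.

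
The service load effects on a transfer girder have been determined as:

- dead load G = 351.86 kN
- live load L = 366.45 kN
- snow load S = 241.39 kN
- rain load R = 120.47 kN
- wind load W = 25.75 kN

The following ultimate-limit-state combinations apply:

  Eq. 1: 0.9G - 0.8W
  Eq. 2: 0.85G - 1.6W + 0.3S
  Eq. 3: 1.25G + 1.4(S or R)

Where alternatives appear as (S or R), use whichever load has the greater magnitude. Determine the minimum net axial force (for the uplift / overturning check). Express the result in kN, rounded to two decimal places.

(S or R) → S = 241.39 kN.
Eq. 1: 0.9(351.86) - 0.8(25.75) = 316.67 - 20.60 = 296.07
Eq. 2: 0.85(351.86) - 1.6(25.75) + 0.3(241.39) = 299.08 - 41.20 + 72.42 = 330.30
Eq. 3: 1.25(351.86) + 1.4(241.39) = 777.77
Combination 1 gives the minimum: 296.07 kN.

296.07 kN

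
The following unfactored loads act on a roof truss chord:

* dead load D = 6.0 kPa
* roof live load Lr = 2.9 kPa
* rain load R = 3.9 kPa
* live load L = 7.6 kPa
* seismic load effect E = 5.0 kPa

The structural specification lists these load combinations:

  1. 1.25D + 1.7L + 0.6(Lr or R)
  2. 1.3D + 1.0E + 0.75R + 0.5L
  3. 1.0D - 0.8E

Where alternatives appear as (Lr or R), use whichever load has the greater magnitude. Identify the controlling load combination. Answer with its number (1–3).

Combination 1

(Lr or R) → R = 3.9 kPa.
1. 1.25(6.0) + 1.7(7.6) + 0.6(3.9) = 22.8
2. 1.3(6.0) + 1.0(5.0) + 0.75(3.9) + 0.5(7.6) = 19.5
3. 1.0(6.0) - 0.8(5.0) = 2.0
The largest value is 22.8 kPa from combination 1.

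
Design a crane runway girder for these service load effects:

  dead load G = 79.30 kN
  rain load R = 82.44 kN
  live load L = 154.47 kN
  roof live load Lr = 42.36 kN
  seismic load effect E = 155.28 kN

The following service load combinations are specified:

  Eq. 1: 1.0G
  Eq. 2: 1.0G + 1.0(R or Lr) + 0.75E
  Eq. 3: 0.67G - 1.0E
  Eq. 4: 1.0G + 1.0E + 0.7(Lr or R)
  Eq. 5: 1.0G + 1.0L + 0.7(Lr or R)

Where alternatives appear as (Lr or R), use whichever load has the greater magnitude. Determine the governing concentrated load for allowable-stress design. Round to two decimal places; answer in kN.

(R or Lr) → R = 82.44 kN; (Lr or R) → R = 82.44 kN.
Eq. 1: 1.0(79.30) = 79.30
Eq. 2: 1.0(79.30) + 1.0(82.44) + 0.75(155.28) = 278.20
Eq. 3: 0.67(79.30) - 1.0(155.28) = -102.15
Eq. 4: 1.0(79.30) + 1.0(155.28) + 0.7(82.44) = 292.29
Eq. 5: 1.0(79.30) + 1.0(154.47) + 0.7(82.44) = 291.48
Combination 4 governs: P = 292.29 kN.

292.29 kN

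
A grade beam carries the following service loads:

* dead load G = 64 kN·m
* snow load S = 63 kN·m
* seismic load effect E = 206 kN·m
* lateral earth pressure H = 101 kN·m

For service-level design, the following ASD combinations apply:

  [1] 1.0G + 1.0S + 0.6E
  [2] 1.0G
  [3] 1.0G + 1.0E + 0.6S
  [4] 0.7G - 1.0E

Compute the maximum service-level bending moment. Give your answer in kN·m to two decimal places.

[1] 1.0(64) + 1.0(63) + 0.6(206) = 64.00 + 63.00 + 123.60 = 250.60
[2] 1.0(64) = 64.00
[3] 1.0(64) + 1.0(206) + 0.6(63) = 64.00 + 206.00 + 37.80 = 307.80
[4] 0.7(64) - 1.0(206) = 44.80 - 206.00 = -161.20
The controlling combination is 3, giving 307.80 kN·m.

307.80 kN·m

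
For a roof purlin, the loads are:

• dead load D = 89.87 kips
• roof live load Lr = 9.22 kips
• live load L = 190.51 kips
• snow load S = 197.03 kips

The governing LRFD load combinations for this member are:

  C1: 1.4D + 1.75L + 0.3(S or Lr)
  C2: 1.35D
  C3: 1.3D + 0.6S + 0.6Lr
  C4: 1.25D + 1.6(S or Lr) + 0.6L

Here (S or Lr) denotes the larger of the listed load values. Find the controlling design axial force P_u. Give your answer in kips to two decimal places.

541.89 kips

(S or Lr) → S = 197.03 kips.
C1: 1.4(89.87) + 1.75(190.51) + 0.3(197.03) = 518.32
C2: 1.35(89.87) = 121.32
C3: 1.3(89.87) + 0.6(197.03) + 0.6(9.22) = 240.58
C4: 1.25(89.87) + 1.6(197.03) + 0.6(190.51) = 541.89
The controlling combination is 4, giving 541.89 kips.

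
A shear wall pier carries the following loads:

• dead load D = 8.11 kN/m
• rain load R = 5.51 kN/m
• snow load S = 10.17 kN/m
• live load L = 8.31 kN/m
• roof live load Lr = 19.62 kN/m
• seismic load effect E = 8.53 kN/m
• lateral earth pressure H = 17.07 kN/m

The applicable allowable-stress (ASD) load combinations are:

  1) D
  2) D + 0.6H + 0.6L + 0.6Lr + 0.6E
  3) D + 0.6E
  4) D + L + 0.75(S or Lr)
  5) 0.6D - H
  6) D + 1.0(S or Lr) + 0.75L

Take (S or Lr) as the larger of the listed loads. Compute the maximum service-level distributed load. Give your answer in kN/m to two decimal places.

(S or Lr) → Lr = 19.62 kN/m.
1) 1.0(8.11) = 8.11
2) 1.0(8.11) + 0.6(17.07) + 0.6(8.31) + 0.6(19.62) + 0.6(8.53) = 8.11 + 10.24 + 4.99 + 11.77 + 5.12 = 40.23
3) 1.0(8.11) + 0.6(8.53) = 8.11 + 5.12 = 13.23
4) 1.0(8.11) + 1.0(8.31) + 0.75(19.62) = 8.11 + 8.31 + 14.72 = 31.14
5) 0.6(8.11) - 1.0(17.07) = 4.87 - 17.07 = -12.20
6) 1.0(8.11) + 1.0(19.62) + 0.75(8.31) = 8.11 + 19.62 + 6.23 = 33.96
Combination 2 governs: w = 40.23 kN/m.

40.23 kN/m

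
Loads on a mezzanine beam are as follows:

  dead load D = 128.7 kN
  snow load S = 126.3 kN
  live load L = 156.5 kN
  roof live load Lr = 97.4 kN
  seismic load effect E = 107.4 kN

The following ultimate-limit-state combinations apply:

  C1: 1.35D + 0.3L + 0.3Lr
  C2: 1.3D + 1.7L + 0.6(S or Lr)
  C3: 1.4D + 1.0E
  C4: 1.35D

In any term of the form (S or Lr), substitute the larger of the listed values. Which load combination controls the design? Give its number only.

(S or Lr) → S = 126.3 kN.
C1: 1.35(128.7) + 0.3(156.5) + 0.3(97.4) = 173.7 + 47.0 + 29.2 = 249.9
C2: 1.3(128.7) + 1.7(156.5) + 0.6(126.3) = 509.1
C3: 1.4(128.7) + 1.0(107.4) = 180.2 + 107.4 = 287.6
C4: 1.35(128.7) = 173.7
The largest value is 509.1 kN from combination 2.

Combination 2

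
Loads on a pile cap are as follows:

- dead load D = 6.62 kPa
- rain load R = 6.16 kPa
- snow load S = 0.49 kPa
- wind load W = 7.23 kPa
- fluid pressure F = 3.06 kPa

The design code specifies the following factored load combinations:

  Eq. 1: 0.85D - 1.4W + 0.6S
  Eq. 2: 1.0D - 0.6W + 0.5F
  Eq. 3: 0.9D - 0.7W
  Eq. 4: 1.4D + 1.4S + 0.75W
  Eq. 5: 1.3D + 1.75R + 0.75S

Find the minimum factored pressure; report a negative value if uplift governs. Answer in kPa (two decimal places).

Eq. 1: 0.85(6.62) - 1.4(7.23) + 0.6(0.49) = -4.20
Eq. 2: 1.0(6.62) - 0.6(7.23) + 0.5(3.06) = 3.81
Eq. 3: 0.9(6.62) - 0.7(7.23) = 0.90
Eq. 4: 1.4(6.62) + 1.4(0.49) + 0.75(7.23) = 15.38
Eq. 5: 1.3(6.62) + 1.75(6.16) + 0.75(0.49) = 19.75
Combination 1 gives the minimum: -4.20 kPa.

-4.20 kPa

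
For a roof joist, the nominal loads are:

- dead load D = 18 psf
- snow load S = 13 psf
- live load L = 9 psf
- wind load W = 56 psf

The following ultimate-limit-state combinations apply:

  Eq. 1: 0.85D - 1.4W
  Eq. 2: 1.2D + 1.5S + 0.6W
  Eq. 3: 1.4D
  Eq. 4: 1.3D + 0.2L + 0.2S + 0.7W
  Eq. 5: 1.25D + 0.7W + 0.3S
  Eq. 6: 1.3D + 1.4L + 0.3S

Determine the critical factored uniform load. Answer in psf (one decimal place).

74.7 psf

Eq. 1: 0.85(18) - 1.4(56) = 15.3 - 78.4 = -63.1
Eq. 2: 1.2(18) + 1.5(13) + 0.6(56) = 21.6 + 19.5 + 33.6 = 74.7
Eq. 3: 1.4(18) = 25.2
Eq. 4: 1.3(18) + 0.2(9) + 0.2(13) + 0.7(56) = 23.4 + 1.8 + 2.6 + 39.2 = 67.0
Eq. 5: 1.25(18) + 0.7(56) + 0.3(13) = 22.5 + 39.2 + 3.9 = 65.6
Eq. 6: 1.3(18) + 1.4(9) + 0.3(13) = 23.4 + 12.6 + 3.9 = 39.9
Combination 2 governs: q_u = 74.7 psf.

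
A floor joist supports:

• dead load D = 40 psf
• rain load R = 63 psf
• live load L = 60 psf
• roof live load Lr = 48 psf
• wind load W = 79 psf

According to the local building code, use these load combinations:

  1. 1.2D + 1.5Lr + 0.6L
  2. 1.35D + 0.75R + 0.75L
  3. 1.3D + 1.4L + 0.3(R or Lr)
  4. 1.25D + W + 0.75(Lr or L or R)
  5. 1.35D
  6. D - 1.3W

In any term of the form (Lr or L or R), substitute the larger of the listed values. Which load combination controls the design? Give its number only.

Combination 4

(R or Lr) → R = 63 psf; (Lr or L or R) → R = 63 psf.
1. 1.2(40) + 1.5(48) + 0.6(60) = 48.00 + 72.00 + 36.00 = 156.00
2. 1.35(40) + 0.75(63) + 0.75(60) = 54.00 + 47.25 + 45.00 = 146.25
3. 1.3(40) + 1.4(60) + 0.3(63) = 52.00 + 84.00 + 18.90 = 154.90
4. 1.25(40) + 1.0(79) + 0.75(63) = 50.00 + 79.00 + 47.25 = 176.25
5. 1.35(40) = 54.00
6. 1.0(40) - 1.3(79) = 40.00 - 102.70 = -62.70
The largest value is 176.25 psf from combination 4.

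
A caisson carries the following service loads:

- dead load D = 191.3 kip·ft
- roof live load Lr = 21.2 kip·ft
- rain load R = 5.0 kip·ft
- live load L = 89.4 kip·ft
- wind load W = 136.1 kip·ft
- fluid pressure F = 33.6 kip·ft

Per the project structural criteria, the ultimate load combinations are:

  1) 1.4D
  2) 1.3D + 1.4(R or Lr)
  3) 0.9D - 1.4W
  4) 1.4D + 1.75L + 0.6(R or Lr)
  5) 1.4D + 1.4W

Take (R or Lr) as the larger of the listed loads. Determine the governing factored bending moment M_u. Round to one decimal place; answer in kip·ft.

458.4 kip·ft

(R or Lr) → Lr = 21.2 kip·ft.
1) 1.4(191.3) = 267.8
2) 1.3(191.3) + 1.4(21.2) = 248.7 + 29.7 = 278.4
3) 0.9(191.3) - 1.4(136.1) = -18.4
4) 1.4(191.3) + 1.75(89.4) + 0.6(21.2) = 267.8 + 156.5 + 12.7 = 437.0
5) 1.4(191.3) + 1.4(136.1) = 458.4
Maximum is from combination 5.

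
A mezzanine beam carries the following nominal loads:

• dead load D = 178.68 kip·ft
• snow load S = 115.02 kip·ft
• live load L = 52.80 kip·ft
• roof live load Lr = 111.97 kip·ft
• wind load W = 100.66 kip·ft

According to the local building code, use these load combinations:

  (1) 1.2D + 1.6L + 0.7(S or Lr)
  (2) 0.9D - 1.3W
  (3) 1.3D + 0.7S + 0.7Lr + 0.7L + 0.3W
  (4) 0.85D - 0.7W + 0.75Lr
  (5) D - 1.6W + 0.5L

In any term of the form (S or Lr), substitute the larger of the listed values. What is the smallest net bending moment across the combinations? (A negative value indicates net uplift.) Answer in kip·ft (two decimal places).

29.95 kip·ft

(S or Lr) → S = 115.02 kip·ft.
(1) 1.2(178.68) + 1.6(52.80) + 0.7(115.02) = 379.41
(2) 0.9(178.68) - 1.3(100.66) = 29.95
(3) 1.3(178.68) + 0.7(115.02) + 0.7(111.97) + 0.7(52.80) + 0.3(100.66) = 458.34
(4) 0.85(178.68) - 0.7(100.66) + 0.75(111.97) = 165.39
(5) 1.0(178.68) - 1.6(100.66) + 0.5(52.80) = 44.02
Combination 2 gives the minimum: 29.95 kip·ft.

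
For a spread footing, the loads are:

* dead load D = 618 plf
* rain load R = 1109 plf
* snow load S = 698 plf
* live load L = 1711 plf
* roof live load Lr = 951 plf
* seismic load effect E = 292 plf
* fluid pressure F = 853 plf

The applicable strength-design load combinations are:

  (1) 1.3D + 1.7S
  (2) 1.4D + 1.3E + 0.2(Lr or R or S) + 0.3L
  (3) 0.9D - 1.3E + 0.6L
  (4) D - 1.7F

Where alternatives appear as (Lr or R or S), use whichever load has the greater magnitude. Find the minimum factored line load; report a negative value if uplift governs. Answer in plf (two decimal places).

-832.10 plf

(Lr or R or S) → R = 1109 plf.
(1) 1.3(618) + 1.7(698) = 803.40 + 1186.60 = 1990.00
(2) 1.4(618) + 1.3(292) + 0.2(1109) + 0.3(1711) = 865.20 + 379.60 + 221.80 + 513.30 = 1979.90
(3) 0.9(618) - 1.3(292) + 0.6(1711) = 556.20 - 379.60 + 1026.60 = 1203.20
(4) 1.0(618) - 1.7(853) = 618.00 - 1450.10 = -832.10
Combination 4 gives the minimum: -832.10 plf.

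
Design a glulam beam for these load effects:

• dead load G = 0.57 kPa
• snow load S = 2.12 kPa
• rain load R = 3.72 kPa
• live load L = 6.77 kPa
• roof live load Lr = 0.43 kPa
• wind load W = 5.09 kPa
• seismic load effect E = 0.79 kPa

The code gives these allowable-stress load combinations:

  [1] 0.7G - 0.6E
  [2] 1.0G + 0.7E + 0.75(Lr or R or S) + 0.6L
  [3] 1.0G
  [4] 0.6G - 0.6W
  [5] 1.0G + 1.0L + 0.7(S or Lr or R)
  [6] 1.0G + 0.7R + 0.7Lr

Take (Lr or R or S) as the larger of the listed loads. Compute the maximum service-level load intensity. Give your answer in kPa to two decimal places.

(Lr or R or S) → R = 3.72 kPa; (S or Lr or R) → R = 3.72 kPa.
[1] 0.7(0.57) - 0.6(0.79) = -0.08
[2] 1.0(0.57) + 0.7(0.79) + 0.75(3.72) + 0.6(6.77) = 7.98
[3] 1.0(0.57) = 0.57
[4] 0.6(0.57) - 0.6(5.09) = 0.34 - 3.05 = -2.71
[5] 1.0(0.57) + 1.0(6.77) + 0.7(3.72) = 0.57 + 6.77 + 2.60 = 9.94
[6] 1.0(0.57) + 0.7(3.72) + 0.7(0.43) = 3.48
The controlling combination is 5, giving 9.94 kPa.

9.94 kPa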